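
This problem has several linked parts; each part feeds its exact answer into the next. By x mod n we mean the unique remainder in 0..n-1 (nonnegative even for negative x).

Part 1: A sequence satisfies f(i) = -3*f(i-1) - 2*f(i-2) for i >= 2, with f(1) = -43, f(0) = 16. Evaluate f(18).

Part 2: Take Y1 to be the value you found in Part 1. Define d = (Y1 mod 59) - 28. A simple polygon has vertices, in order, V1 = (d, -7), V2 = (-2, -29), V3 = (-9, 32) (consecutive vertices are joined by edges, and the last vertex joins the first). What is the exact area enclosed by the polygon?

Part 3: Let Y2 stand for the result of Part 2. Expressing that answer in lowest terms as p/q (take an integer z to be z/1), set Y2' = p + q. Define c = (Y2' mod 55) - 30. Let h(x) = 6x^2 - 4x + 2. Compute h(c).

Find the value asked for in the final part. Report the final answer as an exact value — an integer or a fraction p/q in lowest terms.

Part 1: f(2) = -3*(-43) - 2*(16) = 97; iterating: f(2)=97, f(3)=-205, f(4)=421, f(5)=-853, f(6)=1717, f(7)=-3445, f(8)=6901, f(9)=-13813, f(10)=27637, f(11)=-55285, f(12)=110581, f(13)=-221173, f(14)=442357, f(15)=-884725, f(16)=1769461, f(17)=-3538933, f(18)=7077877; answer 7077877
Part 2: Y1 = 7077877; d = -27; cross terms: (-27*-29 - -2*-7)=769, (-2*32 - -9*-29)=-325, (-9*-7 - -27*32)=927; twice the area = |1371| = 1371; area = 1371/2; answer 1371/2
Part 3: Y2 = 1371/2; threaded value p + q = 1373; c = 23; 6*(23)^2 - 4*(23)^1 + 2 = (3174) + (-92) + (2) = 3084; answer 3084

3084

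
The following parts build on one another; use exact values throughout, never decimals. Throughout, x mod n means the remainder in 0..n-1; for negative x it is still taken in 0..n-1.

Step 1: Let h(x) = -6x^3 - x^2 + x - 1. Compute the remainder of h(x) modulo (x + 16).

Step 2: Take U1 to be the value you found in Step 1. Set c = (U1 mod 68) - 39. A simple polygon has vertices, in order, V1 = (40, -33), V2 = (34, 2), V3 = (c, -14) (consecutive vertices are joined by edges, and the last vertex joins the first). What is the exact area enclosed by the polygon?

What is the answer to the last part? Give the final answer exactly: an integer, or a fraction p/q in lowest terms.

Step 1: remainder = value at the root: -6*(-16)^3 - 1*(-16)^2 + 1*(-16)^1 - 1 = (24576) + (-256) + (-16) + (-1) = 24303; answer 24303
Step 2: U1 = 24303; c = -12; cross terms: (40*2 - 34*-33)=1202, (34*-14 - -12*2)=-452, (-12*-33 - 40*-14)=956; twice the area = |1706| = 1706; area = 853; answer 853

853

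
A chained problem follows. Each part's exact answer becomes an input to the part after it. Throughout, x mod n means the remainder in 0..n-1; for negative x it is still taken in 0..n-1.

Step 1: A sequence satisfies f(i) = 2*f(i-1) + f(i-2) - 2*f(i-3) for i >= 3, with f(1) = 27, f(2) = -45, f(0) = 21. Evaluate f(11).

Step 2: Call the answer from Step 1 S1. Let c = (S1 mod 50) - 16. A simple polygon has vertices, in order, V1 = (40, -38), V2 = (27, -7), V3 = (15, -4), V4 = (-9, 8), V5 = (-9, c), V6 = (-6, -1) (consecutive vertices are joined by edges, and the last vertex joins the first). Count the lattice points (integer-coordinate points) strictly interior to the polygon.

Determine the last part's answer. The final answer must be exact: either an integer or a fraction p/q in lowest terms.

Step 1: f(3) = 2*(-45) + 1*(27) - 2*(21) = -105; iterating: f(3)=-105, f(4)=-309, f(5)=-633, f(6)=-1365, f(7)=-2745, f(8)=-5589, f(9)=-11193, f(10)=-22485, f(11)=-44985; answer -44985
Step 2: S1 = -44985; c = -1; cross terms: (40*-7 - 27*-38)=746, (27*-4 - 15*-7)=-3, (15*8 - -9*-4)=84, (-9*-1 - -9*8)=81, (-9*-1 - -6*-1)=3, (-6*-38 - 40*-1)=268; twice the area = |1179| = 1179; area = 1179/2; boundary points = 1 + 3 + 12 + 9 + 3 + 1 = 29; strictly interior points = area - boundary/2 + 1 = 576; answer 576

576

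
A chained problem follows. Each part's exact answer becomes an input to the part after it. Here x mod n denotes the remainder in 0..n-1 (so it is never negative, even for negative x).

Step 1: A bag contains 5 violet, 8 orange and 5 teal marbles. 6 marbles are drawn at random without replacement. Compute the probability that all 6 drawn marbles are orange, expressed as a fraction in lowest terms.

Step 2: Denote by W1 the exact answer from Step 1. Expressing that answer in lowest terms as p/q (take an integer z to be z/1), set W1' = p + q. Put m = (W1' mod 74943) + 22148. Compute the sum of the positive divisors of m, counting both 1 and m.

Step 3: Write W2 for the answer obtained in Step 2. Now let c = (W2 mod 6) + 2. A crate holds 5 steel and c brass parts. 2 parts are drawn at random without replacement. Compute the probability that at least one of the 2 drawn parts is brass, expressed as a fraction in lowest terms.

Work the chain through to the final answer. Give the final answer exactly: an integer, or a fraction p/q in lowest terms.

Step 1: total draws C(18,6) = 18564; favorable C(8,6) = 28; P = 1/663; answer 1/663
Step 2: W1 = 1/663; threaded value p + q = 664; m = 22812; 22812 = 2^2 * 3 * 1901; sigma = (1 + 2 + 4) * (1 + 3) * (1 + 1901) = 7 * 4 * 1902 = 53256; answer 53256
Step 3: W2 = 53256; c = 2; total draws C(7,2) = 21; complement C(5,2) = 10; favorable 21 - 10 = 11; P = 11/21; answer 11/21

11/21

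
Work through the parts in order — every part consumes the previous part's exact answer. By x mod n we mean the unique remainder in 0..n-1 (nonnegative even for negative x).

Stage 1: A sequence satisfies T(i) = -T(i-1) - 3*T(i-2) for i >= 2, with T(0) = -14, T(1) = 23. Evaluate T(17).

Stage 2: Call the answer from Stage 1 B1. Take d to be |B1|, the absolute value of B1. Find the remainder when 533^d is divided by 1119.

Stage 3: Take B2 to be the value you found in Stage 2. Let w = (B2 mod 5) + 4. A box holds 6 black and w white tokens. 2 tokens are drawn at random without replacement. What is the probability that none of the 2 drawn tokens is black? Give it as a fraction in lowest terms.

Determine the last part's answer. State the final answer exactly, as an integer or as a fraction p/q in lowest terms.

5/22

Stage 1: T(2) = -1*(23) - 3*(-14) = 19; iterating: T(2)=19, T(3)=-88, T(4)=31, T(5)=233, T(6)=-326, T(7)=-373, T(8)=1351, T(9)=-232, T(10)=-3821, T(11)=4517, T(12)=6946, T(13)=-20497, T(14)=-341, T(15)=61832, T(16)=-60809, T(17)=-124687; answer -124687
Stage 2: B1 = -124687; d = 124687; squarings mod 1119: 533^1=533, 533^2=982, 533^4=865, 533^8=733, 533^16=169, 533^32=586, 533^64=982, 533^128=865, 533^256=733, 533^512=169, 533^1024=586, 533^2048=982, 533^4096=865, 533^8192=733, 533^16384=169, 533^32768=586, 533^65536=982; 533^124687 = 533^1 * 533^2 * 533^4 * 533^8 * 533^256 * 533^512 * 533^1024 * 533^8192 * 533^16384 * 533^32768 * 533^65536 = 17 (mod 1119); answer 17
Stage 3: B2 = 17; w = 6; total draws C(12,2) = 66; favorable C(6,2) = 15; P = 5/22; answer 5/22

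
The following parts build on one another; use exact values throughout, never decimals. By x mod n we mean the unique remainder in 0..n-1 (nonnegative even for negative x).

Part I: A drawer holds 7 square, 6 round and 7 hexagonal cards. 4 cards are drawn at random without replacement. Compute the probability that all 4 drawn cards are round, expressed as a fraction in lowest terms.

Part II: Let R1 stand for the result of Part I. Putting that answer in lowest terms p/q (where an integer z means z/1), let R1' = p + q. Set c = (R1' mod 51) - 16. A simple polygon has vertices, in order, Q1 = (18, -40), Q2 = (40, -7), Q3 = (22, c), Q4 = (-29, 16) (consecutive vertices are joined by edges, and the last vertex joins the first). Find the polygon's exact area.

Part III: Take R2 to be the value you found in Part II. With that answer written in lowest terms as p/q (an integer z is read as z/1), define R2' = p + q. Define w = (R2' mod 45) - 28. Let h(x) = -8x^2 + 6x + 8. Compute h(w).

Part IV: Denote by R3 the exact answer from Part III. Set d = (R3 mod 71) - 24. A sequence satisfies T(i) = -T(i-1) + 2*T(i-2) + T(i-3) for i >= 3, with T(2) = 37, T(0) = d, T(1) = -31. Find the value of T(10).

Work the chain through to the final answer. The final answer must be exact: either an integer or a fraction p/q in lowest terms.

6091

Part I: total draws C(20,4) = 4845; favorable C(6,4) = 15; P = 1/323; answer 1/323
Part II: R1 = 1/323; threaded value p + q = 324; c = 2; cross terms: (18*-7 - 40*-40)=1474, (40*2 - 22*-7)=234, (22*16 - -29*2)=410, (-29*-40 - 18*16)=872; twice the area = |2990| = 2990; area = 1495; answer 1495
Part III: R2 = 1495; threaded value p + q = 1496; w = -17; -8*(-17)^2 + 6*(-17)^1 + 8 = (-2312) + (-102) + (8) = -2406; answer -2406
Part IV: R3 = -2406; d = -16; T(3) = -1*(37) + 2*(-31) + 1*(-16) = -115; iterating: T(3)=-115, T(4)=158, T(5)=-351, T(6)=552, T(7)=-1096, T(8)=1849, T(9)=-3489, T(10)=6091; answer 6091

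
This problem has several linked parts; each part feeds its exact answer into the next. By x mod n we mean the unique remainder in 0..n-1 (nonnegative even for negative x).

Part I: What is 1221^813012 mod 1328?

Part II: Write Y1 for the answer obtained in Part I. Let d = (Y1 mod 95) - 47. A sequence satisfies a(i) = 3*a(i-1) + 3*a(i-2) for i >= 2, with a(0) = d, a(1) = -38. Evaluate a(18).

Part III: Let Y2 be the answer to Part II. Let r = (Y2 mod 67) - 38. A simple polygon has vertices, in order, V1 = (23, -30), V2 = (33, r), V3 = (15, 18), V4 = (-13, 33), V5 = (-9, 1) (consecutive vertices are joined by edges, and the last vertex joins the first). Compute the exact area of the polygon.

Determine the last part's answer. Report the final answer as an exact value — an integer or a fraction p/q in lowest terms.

Part I: squarings mod 1328: 1221^1=1221, 1221^2=825, 1221^4=689, 1221^8=625, 1221^16=193, 1221^32=65, 1221^64=241, 1221^128=977, 1221^256=1025, 1221^512=177, 1221^1024=785, 1221^2048=33, 1221^4096=1089, 1221^8192=17, 1221^16384=289, 1221^32768=1185, 1221^65536=529, 1221^131072=961, 1221^262144=561, 1221^524288=1313; 1221^813012 = 1221^4 * 1221^16 * 1221^64 * 1221^128 * 1221^256 * 1221^512 * 1221^1024 * 1221^8192 * 1221^16384 * 1221^262144 * 1221^524288 = 241 (mod 1328); answer 241
Part II: Y1 = 241; d = 4; a(2) = 3*(-38) + 3*(4) = -102; iterating: a(2)=-102, a(3)=-420, a(4)=-1566, a(5)=-5958, a(6)=-22572, a(7)=-85590, a(8)=-324486, a(9)=-1230228, a(10)=-4664142, a(11)=-17683110, a(12)=-67041756, a(13)=-254174598, a(14)=-963649062, a(15)=-3653470980, a(16)=-13851360126, a(17)=-52514493318, a(18)=-199097560332; answer -199097560332
Part III: Y2 = -199097560332; r = 23; cross terms: (23*23 - 33*-30)=1519, (33*18 - 15*23)=249, (15*33 - -13*18)=729, (-13*1 - -9*33)=284, (-9*-30 - 23*1)=247; twice the area = |3028| = 3028; area = 1514; answer 1514

1514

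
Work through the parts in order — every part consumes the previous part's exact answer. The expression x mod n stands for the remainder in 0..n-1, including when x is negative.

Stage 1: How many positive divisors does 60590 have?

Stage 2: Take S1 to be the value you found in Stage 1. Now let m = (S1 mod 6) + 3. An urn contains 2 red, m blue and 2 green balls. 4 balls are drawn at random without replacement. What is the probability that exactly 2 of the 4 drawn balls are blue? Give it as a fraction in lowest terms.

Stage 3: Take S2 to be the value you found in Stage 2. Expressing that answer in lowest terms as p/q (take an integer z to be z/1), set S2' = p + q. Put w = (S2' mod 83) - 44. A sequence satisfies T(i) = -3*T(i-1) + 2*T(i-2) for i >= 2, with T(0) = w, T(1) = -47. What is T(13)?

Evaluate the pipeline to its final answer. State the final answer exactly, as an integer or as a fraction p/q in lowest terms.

Stage 1: 60590 = 2 * 5 * 73 * 83; number of divisors = (1+1) * (1+1) * (1+1) * (1+1) = 16; answer 16
Stage 2: S1 = 16; m = 7; total draws C(11,4) = 330; favorable C(7,2)*C(4,2) = 126; P = 21/55; answer 21/55
Stage 3: S2 = 21/55; threaded value p + q = 76; w = 32; T(2) = -3*(-47) + 2*(32) = 205; iterating: T(2)=205, T(3)=-709, T(4)=2537, T(5)=-9029, T(6)=32161, T(7)=-114541, T(8)=407945, T(9)=-1452917, T(10)=5174641, T(11)=-18429757, T(12)=65638553, T(13)=-233775173; answer -233775173

-233775173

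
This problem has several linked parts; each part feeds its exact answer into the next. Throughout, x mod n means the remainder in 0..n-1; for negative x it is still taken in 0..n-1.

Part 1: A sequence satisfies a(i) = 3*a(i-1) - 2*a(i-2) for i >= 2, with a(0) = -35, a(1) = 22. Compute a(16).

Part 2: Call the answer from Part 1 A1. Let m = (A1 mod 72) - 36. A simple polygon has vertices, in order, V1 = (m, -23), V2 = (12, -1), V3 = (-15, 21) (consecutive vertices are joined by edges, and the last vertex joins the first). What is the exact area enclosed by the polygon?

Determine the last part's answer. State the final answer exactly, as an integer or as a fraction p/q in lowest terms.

Part 1: a(2) = 3*(22) - 2*(-35) = 136; iterating: a(2)=136, a(3)=364, a(4)=820, a(5)=1732, a(6)=3556, a(7)=7204, a(8)=14500, a(9)=29092, a(10)=58276, a(11)=116644, a(12)=233380, a(13)=466852, a(14)=933796, a(15)=1867684, a(16)=3735460; answer 3735460
Part 2: A1 = 3735460; m = -8; cross terms: (-8*-1 - 12*-23)=284, (12*21 - -15*-1)=237, (-15*-23 - -8*21)=513; twice the area = |1034| = 1034; area = 517; answer 517

517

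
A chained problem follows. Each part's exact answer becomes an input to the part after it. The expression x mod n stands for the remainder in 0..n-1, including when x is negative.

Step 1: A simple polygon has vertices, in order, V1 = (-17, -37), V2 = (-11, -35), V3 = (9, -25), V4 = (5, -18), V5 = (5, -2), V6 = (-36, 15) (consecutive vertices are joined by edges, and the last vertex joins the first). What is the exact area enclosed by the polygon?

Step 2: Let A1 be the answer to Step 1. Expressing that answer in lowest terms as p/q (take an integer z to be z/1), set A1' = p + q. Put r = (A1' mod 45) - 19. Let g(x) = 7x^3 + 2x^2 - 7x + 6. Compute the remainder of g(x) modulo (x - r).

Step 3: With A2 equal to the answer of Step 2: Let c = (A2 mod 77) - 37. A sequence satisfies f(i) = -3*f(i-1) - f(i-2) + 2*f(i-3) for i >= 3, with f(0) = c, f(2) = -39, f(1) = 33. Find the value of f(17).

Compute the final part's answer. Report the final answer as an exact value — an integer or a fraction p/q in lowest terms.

Step 1: cross terms: (-17*-35 - -11*-37)=188, (-11*-25 - 9*-35)=590, (9*-18 - 5*-25)=-37, (5*-2 - 5*-18)=80, (5*15 - -36*-2)=3, (-36*-37 - -17*15)=1587; twice the area = |2411| = 2411; area = 2411/2; answer 2411/2
Step 2: A1 = 2411/2; threaded value p + q = 2413; r = 9; remainder = value at the root: 7*(9)^3 + 2*(9)^2 - 7*(9)^1 + 6 = (5103) + (162) + (-63) + (6) = 5208; answer 5208
Step 3: A2 = 5208; c = 12; f(3) = -3*(-39) - 1*(33) + 2*(12) = 108; iterating: f(3)=108, f(4)=-219, f(5)=471, f(6)=-978, f(7)=2025, f(8)=-4155, f(9)=8484, f(10)=-17247, f(11)=34947, f(12)=-70626, f(13)=142437, f(14)=-286791, f(15)=576684, f(16)=-1158387, f(17)=2324895; answer 2324895

2324895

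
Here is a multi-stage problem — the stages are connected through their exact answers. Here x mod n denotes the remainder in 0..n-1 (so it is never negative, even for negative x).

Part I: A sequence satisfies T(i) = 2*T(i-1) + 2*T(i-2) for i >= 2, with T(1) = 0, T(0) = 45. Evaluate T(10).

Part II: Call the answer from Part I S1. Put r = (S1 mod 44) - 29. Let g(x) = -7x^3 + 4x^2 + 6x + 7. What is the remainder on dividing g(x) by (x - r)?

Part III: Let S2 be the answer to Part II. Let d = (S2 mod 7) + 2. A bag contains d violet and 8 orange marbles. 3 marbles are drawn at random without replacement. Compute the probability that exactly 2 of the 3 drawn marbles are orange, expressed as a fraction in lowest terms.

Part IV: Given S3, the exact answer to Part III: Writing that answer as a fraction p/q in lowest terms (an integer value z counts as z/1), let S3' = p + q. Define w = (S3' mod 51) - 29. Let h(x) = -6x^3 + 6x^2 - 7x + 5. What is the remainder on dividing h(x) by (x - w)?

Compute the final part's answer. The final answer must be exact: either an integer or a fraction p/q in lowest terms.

Part I: T(2) = 2*(0) + 2*(45) = 90; iterating: T(2)=90, T(3)=180, T(4)=540, T(5)=1440, T(6)=3960, T(7)=10800, T(8)=29520, T(9)=80640, T(10)=220320; answer 220320
Part II: S1 = 220320; r = -17; remainder = value at the root: -7*(-17)^3 + 4*(-17)^2 + 6*(-17)^1 + 7 = (34391) + (1156) + (-102) + (7) = 35452; answer 35452
Part III: S2 = 35452; d = 6; total draws C(14,3) = 364; favorable C(8,2)*C(6,1) = 168; P = 6/13; answer 6/13
Part IV: S3 = 6/13; threaded value p + q = 19; w = -10; remainder = value at the root: -6*(-10)^3 + 6*(-10)^2 - 7*(-10)^1 + 5 = (6000) + (600) + (70) + (5) = 6675; answer 6675

6675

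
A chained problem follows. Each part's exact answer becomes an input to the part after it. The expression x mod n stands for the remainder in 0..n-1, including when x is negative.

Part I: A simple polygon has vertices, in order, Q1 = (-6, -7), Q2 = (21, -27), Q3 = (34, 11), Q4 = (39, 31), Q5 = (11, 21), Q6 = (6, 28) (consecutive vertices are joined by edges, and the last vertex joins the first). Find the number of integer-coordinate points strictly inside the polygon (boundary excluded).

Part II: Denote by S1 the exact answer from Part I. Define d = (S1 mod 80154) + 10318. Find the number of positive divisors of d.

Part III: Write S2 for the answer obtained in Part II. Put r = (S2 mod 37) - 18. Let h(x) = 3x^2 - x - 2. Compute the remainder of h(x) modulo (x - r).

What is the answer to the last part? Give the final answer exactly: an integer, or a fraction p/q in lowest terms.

100

Part I: cross terms: (-6*-27 - 21*-7)=309, (21*11 - 34*-27)=1149, (34*31 - 39*11)=625, (39*21 - 11*31)=478, (11*28 - 6*21)=182, (6*-7 - -6*28)=126; twice the area = |2869| = 2869; area = 2869/2; boundary points = 1 + 1 + 5 + 2 + 1 + 1 = 11; strictly interior points = area - boundary/2 + 1 = 1430; answer 1430
Part II: S1 = 1430; d = 11748; 11748 = 2^2 * 3 * 11 * 89; number of divisors = (2+1) * (1+1) * (1+1) * (1+1) = 24; answer 24
Part III: S2 = 24; r = 6; remainder = value at the root: 3*(6)^2 - 1*(6)^1 - 2 = (108) + (-6) + (-2) = 100; answer 100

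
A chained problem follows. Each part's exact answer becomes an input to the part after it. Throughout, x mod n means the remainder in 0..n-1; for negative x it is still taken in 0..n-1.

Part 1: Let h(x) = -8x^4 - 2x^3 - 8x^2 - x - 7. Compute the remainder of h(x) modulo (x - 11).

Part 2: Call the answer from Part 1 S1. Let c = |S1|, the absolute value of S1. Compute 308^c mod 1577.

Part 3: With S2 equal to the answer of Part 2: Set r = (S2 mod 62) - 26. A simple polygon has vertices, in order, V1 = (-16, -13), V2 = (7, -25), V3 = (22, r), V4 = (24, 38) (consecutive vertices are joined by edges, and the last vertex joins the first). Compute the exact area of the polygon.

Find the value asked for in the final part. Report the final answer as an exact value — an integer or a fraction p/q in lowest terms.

2207/2

Part 1: remainder = value at the root: -8*(11)^4 - 2*(11)^3 - 8*(11)^2 - 1*(11)^1 - 7 = (-117128) + (-2662) + (-968) + (-11) + (-7) = -120776; answer -120776
Part 2: S1 = -120776; c = 120776; squarings mod 1577: 308^1=308, 308^2=244, 308^4=1187, 308^8=708, 308^16=1355, 308^32=397, 308^64=1486, 308^128=396, 308^256=693, 308^512=841, 308^1024=785, 308^2048=1195, 308^4096=840, 308^8192=681, 308^16384=123, 308^32768=936, 308^65536=861; 308^120776 = 308^8 * 308^64 * 308^128 * 308^256 * 308^512 * 308^1024 * 308^4096 * 308^16384 * 308^32768 * 308^65536 = 644 (mod 1577); answer 644
Part 3: S2 = 644; r = -2; cross terms: (-16*-25 - 7*-13)=491, (7*-2 - 22*-25)=536, (22*38 - 24*-2)=884, (24*-13 - -16*38)=296; twice the area = |2207| = 2207; area = 2207/2; answer 2207/2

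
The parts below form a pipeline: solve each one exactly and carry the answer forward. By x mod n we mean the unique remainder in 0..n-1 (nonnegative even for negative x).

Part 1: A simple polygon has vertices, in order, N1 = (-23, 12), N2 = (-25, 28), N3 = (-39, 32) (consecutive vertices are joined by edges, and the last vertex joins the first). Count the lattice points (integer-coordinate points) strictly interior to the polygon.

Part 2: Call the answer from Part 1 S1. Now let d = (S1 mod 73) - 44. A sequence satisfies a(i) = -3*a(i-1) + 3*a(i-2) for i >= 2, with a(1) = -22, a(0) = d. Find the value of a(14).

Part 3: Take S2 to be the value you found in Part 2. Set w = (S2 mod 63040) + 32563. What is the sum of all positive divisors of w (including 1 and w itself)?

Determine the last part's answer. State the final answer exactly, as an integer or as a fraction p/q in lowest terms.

50868

Part 1: cross terms: (-23*28 - -25*12)=-344, (-25*32 - -39*28)=292, (-39*12 - -23*32)=268; twice the area = |216| = 216; area = 108; boundary points = 2 + 2 + 4 = 8; strictly interior points = area - boundary/2 + 1 = 105; answer 105
Part 2: S1 = 105; d = -12; a(2) = -3*(-22) + 3*(-12) = 30; iterating: a(2)=30, a(3)=-156, a(4)=558, a(5)=-2142, a(6)=8100, a(7)=-30726, a(8)=116478, a(9)=-441612, a(10)=1674270, a(11)=-6347646, a(12)=24065748, a(13)=-91240182, a(14)=345917790; answer 345917790
Part 3: S2 = 345917790; w = 49873; 49873 = 53 * 941; sigma = (1 + 53) * (1 + 941) = 54 * 942 = 50868; answer 50868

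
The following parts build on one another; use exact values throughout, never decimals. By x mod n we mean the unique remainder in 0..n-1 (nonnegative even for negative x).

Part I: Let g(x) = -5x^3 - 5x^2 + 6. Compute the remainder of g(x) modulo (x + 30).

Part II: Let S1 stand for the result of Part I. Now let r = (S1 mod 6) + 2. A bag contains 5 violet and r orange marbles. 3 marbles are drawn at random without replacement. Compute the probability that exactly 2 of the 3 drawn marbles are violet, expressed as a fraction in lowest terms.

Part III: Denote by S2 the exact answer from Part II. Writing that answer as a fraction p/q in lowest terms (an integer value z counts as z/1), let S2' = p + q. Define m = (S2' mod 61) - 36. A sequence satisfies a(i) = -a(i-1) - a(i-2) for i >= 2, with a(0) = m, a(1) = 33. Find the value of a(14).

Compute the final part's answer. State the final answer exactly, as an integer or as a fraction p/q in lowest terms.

-8

Part I: remainder = value at the root: -5*(-30)^3 - 5*(-30)^2 + 6 = (135000) + (-4500) + (6) = 130506; answer 130506
Part II: S1 = 130506; r = 2; total draws C(7,3) = 35; favorable C(5,2)*C(2,1) = 20; P = 4/7; answer 4/7
Part III: S2 = 4/7; threaded value p + q = 11; m = -25; a(2) = -1*(33) - 1*(-25) = -8; iterating: a(2)=-8, a(3)=-25, a(4)=33, a(5)=-8, a(6)=-25, a(7)=33, a(8)=-8, a(9)=-25, a(10)=33, a(11)=-8, a(12)=-25, a(13)=33, a(14)=-8; answer -8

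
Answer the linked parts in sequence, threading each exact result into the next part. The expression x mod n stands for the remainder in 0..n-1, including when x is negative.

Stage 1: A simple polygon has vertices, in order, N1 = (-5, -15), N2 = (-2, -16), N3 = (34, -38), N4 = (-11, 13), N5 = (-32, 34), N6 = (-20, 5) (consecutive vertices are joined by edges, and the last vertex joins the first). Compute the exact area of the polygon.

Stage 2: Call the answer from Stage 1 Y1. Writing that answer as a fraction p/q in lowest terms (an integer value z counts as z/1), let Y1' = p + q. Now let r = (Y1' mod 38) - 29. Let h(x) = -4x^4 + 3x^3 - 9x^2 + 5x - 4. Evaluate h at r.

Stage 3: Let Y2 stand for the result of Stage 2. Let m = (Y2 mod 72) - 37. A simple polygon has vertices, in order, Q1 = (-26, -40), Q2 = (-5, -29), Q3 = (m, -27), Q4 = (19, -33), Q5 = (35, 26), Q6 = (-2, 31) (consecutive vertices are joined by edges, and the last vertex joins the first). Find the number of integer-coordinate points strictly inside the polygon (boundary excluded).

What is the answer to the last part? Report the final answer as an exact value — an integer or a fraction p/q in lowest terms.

Stage 1: cross terms: (-5*-16 - -2*-15)=50, (-2*-38 - 34*-16)=620, (34*13 - -11*-38)=24, (-11*34 - -32*13)=42, (-32*5 - -20*34)=520, (-20*-15 - -5*5)=325; twice the area = |1581| = 1581; area = 1581/2; answer 1581/2
Stage 2: Y1 = 1581/2; threaded value p + q = 1583; r = -4; -4*(-4)^4 + 3*(-4)^3 - 9*(-4)^2 + 5*(-4)^1 - 4 = (-1024) + (-192) + (-144) + (-20) + (-4) = -1384; answer -1384
Stage 3: Y2 = -1384; m = 19; cross terms: (-26*-29 - -5*-40)=554, (-5*-27 - 19*-29)=686, (19*-33 - 19*-27)=-114, (19*26 - 35*-33)=1649, (35*31 - -2*26)=1137, (-2*-40 - -26*31)=886; twice the area = |4798| = 4798; area = 2399; boundary points = 1 + 2 + 6 + 1 + 1 + 1 = 12; strictly interior points = area - boundary/2 + 1 = 2394; answer 2394

2394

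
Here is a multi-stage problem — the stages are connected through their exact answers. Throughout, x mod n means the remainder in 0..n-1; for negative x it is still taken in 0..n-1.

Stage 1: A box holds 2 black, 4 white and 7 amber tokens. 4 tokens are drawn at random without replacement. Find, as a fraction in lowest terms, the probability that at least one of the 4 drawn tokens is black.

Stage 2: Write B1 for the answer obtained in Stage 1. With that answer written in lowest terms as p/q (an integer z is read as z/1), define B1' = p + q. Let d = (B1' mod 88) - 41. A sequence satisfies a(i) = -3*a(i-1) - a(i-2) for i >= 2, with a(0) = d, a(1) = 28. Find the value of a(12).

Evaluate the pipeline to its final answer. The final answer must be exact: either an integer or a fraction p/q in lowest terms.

-926373

Stage 1: total draws C(13,4) = 715; complement C(11,4) = 330; favorable 715 - 330 = 385; P = 7/13; answer 7/13
Stage 2: B1 = 7/13; threaded value p + q = 20; d = -21; a(2) = -3*(28) - 1*(-21) = -63; iterating: a(2)=-63, a(3)=161, a(4)=-420, a(5)=1099, a(6)=-2877, a(7)=7532, a(8)=-19719, a(9)=51625, a(10)=-135156, a(11)=353843, a(12)=-926373; answer -926373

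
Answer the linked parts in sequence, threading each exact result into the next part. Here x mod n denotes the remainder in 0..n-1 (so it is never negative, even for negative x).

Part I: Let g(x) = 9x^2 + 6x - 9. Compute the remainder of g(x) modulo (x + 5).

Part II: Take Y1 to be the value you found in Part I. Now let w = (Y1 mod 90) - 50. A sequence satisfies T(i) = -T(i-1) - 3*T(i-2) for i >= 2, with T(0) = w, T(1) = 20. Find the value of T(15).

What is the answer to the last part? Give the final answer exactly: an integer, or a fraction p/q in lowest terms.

156788

Part I: remainder = value at the root: 9*(-5)^2 + 6*(-5)^1 - 9 = (225) + (-30) + (-9) = 186; answer 186
Part II: Y1 = 186; w = -44; T(2) = -1*(20) - 3*(-44) = 112; iterating: T(2)=112, T(3)=-172, T(4)=-164, T(5)=680, T(6)=-188, T(7)=-1852, T(8)=2416, T(9)=3140, T(10)=-10388, T(11)=968, T(12)=30196, T(13)=-33100, T(14)=-57488, T(15)=156788; answer 156788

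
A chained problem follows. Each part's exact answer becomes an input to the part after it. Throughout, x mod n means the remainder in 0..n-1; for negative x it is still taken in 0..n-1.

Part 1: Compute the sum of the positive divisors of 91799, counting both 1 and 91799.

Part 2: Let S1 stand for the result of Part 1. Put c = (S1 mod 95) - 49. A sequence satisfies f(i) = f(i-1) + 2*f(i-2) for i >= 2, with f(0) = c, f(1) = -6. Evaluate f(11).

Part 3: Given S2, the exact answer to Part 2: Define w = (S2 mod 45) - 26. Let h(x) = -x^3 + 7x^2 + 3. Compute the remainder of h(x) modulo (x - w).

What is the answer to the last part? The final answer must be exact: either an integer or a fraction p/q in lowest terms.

-3561

Part 1: 91799 = 41 * 2239; sigma = (1 + 41) * (1 + 2239) = 42 * 2240 = 94080; answer 94080
Part 2: S1 = 94080; c = -19; f(2) = 1*(-6) + 2*(-19) = -44; iterating: f(2)=-44, f(3)=-56, f(4)=-144, f(5)=-256, f(6)=-544, f(7)=-1056, f(8)=-2144, f(9)=-4256, f(10)=-8544, f(11)=-17056; answer -17056
Part 3: S2 = -17056; w = 18; remainder = value at the root: -1*(18)^3 + 7*(18)^2 + 3 = (-5832) + (2268) + (3) = -3561; answer -3561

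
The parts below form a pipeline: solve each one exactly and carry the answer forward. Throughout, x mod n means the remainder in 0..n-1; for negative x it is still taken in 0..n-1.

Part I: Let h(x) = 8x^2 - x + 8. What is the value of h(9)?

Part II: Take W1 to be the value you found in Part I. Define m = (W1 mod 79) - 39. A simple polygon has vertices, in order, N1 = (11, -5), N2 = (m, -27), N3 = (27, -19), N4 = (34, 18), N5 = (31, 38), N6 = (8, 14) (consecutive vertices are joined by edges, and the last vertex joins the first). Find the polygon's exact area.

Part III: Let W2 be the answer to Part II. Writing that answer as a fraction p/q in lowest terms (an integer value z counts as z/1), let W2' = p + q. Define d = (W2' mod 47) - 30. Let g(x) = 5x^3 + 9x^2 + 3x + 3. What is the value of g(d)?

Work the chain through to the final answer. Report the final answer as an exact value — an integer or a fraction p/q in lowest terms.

-9500

Part I: 8*(9)^2 - 1*(9)^1 + 8 = (648) + (-9) + (8) = 647; answer 647
Part II: W1 = 647; m = -24; cross terms: (11*-27 - -24*-5)=-417, (-24*-19 - 27*-27)=1185, (27*18 - 34*-19)=1132, (34*38 - 31*18)=734, (31*14 - 8*38)=130, (8*-5 - 11*14)=-194; twice the area = |2570| = 2570; area = 1285; answer 1285
Part III: W2 = 1285; threaded value p + q = 1286; d = -13; 5*(-13)^3 + 9*(-13)^2 + 3*(-13)^1 + 3 = (-10985) + (1521) + (-39) + (3) = -9500; answer -9500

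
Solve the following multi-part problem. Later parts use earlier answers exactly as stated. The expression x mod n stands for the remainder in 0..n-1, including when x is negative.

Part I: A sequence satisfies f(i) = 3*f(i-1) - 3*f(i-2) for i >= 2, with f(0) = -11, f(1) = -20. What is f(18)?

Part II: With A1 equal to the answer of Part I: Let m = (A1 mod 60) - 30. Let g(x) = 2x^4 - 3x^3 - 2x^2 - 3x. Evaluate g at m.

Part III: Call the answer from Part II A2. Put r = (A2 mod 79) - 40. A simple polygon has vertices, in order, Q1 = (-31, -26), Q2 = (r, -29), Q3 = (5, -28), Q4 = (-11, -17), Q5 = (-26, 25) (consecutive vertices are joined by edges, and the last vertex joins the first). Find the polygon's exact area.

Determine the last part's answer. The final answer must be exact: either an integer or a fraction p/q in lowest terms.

1357/2

Part I: f(2) = 3*(-20) - 3*(-11) = -27; iterating: f(2)=-27, f(3)=-21, f(4)=18, f(5)=117, f(6)=297, f(7)=540, f(8)=729, f(9)=567, f(10)=-486, f(11)=-3159, f(12)=-8019, f(13)=-14580, f(14)=-19683, f(15)=-15309, f(16)=13122, f(17)=85293, f(18)=216513; answer 216513
Part II: A1 = 216513; m = 3; 2*(3)^4 - 3*(3)^3 - 2*(3)^2 - 3*(3)^1 = (162) + (-81) + (-18) + (-9) = 54; answer 54
Part III: A2 = 54; r = 14; cross terms: (-31*-29 - 14*-26)=1263, (14*-28 - 5*-29)=-247, (5*-17 - -11*-28)=-393, (-11*25 - -26*-17)=-717, (-26*-26 - -31*25)=1451; twice the area = |1357| = 1357; area = 1357/2; answer 1357/2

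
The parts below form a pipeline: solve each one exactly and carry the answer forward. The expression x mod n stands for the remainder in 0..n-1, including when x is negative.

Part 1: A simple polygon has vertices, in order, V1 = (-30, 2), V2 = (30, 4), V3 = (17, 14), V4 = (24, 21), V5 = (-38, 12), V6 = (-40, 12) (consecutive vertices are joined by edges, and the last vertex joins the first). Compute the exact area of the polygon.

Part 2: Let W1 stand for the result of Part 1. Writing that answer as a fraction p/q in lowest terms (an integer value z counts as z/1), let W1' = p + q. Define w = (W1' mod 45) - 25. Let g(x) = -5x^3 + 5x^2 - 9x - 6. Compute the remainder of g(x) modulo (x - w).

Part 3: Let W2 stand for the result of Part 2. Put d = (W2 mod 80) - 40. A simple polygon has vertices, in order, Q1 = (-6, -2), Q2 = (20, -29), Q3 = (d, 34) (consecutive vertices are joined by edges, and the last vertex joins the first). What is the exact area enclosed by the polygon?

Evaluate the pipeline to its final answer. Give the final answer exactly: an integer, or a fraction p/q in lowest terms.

Part 1: cross terms: (-30*4 - 30*2)=-180, (30*14 - 17*4)=352, (17*21 - 24*14)=21, (24*12 - -38*21)=1086, (-38*12 - -40*12)=24, (-40*2 - -30*12)=280; twice the area = |1583| = 1583; area = 1583/2; answer 1583/2
Part 2: W1 = 1583/2; threaded value p + q = 1585; w = -15; remainder = value at the root: -5*(-15)^3 + 5*(-15)^2 - 9*(-15)^1 - 6 = (16875) + (1125) + (135) + (-6) = 18129; answer 18129
Part 3: W2 = 18129; d = 9; cross terms: (-6*-29 - 20*-2)=214, (20*34 - 9*-29)=941, (9*-2 - -6*34)=186; twice the area = |1341| = 1341; area = 1341/2; answer 1341/2

1341/2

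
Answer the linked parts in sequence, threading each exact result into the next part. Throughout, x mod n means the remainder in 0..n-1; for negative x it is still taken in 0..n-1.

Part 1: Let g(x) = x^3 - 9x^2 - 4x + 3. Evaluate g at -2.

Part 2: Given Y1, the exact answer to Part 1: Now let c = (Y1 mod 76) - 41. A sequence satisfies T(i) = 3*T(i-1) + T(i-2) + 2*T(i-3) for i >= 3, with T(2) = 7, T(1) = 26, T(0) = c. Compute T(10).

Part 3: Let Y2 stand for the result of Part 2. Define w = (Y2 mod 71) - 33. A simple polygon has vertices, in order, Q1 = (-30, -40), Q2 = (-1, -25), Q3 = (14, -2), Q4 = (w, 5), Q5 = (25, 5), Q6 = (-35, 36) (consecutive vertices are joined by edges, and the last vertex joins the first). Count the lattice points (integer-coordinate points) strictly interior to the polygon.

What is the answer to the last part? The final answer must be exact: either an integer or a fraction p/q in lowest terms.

2179

Part 1: 1*(-2)^3 - 9*(-2)^2 - 4*(-2)^1 + 3 = (-8) + (-36) + (8) + (3) = -33; answer -33
Part 2: Y1 = -33; c = 2; T(3) = 3*(7) + 1*(26) + 2*(2) = 51; iterating: T(3)=51, T(4)=212, T(5)=701, T(6)=2417, T(7)=8376, T(8)=28947, T(9)=100051, T(10)=345852; answer 345852
Part 3: Y2 = 345852; w = -22; cross terms: (-30*-25 - -1*-40)=710, (-1*-2 - 14*-25)=352, (14*5 - -22*-2)=26, (-22*5 - 25*5)=-235, (25*36 - -35*5)=1075, (-35*-40 - -30*36)=2480; twice the area = |4408| = 4408; area = 2204; boundary points = 1 + 1 + 1 + 47 + 1 + 1 = 52; strictly interior points = area - boundary/2 + 1 = 2179; answer 2179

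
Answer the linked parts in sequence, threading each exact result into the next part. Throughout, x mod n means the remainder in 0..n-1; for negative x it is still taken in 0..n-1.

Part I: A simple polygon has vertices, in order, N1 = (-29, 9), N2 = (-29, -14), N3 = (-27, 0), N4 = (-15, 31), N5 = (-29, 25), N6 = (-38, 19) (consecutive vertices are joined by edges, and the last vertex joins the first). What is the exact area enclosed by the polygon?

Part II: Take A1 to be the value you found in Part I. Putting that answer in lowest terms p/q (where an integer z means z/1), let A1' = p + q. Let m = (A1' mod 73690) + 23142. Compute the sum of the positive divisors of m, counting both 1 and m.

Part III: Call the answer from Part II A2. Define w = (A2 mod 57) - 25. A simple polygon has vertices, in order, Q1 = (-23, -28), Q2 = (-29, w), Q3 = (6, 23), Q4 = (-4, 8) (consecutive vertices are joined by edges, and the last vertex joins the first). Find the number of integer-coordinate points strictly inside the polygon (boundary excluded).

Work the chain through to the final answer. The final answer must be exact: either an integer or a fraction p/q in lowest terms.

542

Part I: cross terms: (-29*-14 - -29*9)=667, (-29*0 - -27*-14)=-378, (-27*31 - -15*0)=-837, (-15*25 - -29*31)=524, (-29*19 - -38*25)=399, (-38*9 - -29*19)=209; twice the area = |584| = 584; area = 292; answer 292
Part II: A1 = 292; threaded value p + q = 293; m = 23435; 23435 = 5 * 43 * 109; sigma = (1 + 5) * (1 + 43) * (1 + 109) = 6 * 44 * 110 = 29040; answer 29040
Part III: A2 = 29040; w = 2; cross terms: (-23*2 - -29*-28)=-858, (-29*23 - 6*2)=-679, (6*8 - -4*23)=140, (-4*-28 - -23*8)=296; twice the area = |-1101| = 1101; area = 1101/2; boundary points = 6 + 7 + 5 + 1 = 19; strictly interior points = area - boundary/2 + 1 = 542; answer 542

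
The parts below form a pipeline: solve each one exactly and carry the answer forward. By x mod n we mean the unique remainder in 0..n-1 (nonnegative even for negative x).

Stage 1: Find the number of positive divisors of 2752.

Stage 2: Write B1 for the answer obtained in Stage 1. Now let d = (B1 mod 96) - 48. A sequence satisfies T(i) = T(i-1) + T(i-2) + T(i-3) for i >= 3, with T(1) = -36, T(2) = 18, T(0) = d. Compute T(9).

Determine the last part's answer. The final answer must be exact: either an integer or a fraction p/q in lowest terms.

Stage 1: 2752 = 2^6 * 43; number of divisors = (6+1) * (1+1) = 14; answer 14
Stage 2: B1 = 14; d = -34; T(3) = 1*(18) + 1*(-36) + 1*(-34) = -52; iterating: T(3)=-52, T(4)=-70, T(5)=-104, T(6)=-226, T(7)=-400, T(8)=-730, T(9)=-1356; answer -1356

-1356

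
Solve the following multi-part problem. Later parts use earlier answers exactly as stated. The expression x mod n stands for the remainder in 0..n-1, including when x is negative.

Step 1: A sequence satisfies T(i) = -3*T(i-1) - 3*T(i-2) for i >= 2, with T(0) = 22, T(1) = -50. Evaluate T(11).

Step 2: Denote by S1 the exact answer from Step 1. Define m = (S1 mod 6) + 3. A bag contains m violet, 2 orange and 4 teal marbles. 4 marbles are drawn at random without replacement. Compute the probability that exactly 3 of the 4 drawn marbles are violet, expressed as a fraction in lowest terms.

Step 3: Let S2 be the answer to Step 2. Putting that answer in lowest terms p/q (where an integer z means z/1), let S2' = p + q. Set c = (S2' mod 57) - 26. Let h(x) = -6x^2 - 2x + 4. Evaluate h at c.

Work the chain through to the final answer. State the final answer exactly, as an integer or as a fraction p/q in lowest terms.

-84

Step 1: T(2) = -3*(-50) - 3*(22) = 84; iterating: T(2)=84, T(3)=-102, T(4)=54, T(5)=144, T(6)=-594, T(7)=1350, T(8)=-2268, T(9)=2754, T(10)=-1458, T(11)=-3888; answer -3888
Step 2: S1 = -3888; m = 3; total draws C(9,4) = 126; favorable C(3,3)*C(6,1) = 6; P = 1/21; answer 1/21
Step 3: S2 = 1/21; threaded value p + q = 22; c = -4; -6*(-4)^2 - 2*(-4)^1 + 4 = (-96) + (8) + (4) = -84; answer -84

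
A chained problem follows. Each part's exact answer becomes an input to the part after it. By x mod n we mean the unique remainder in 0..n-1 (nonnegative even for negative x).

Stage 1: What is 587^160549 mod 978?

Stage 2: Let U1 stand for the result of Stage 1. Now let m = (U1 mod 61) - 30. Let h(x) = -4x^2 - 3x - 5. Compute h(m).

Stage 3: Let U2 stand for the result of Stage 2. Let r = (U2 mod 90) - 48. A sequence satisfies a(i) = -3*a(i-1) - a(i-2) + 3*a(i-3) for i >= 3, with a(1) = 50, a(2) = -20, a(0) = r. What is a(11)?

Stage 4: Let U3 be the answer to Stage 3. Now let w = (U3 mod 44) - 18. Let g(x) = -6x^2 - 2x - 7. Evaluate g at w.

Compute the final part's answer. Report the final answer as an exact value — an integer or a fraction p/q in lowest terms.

Stage 1: squarings mod 978: 587^1=587, 587^2=313, 587^4=169, 587^8=199, 587^16=481, 587^32=553, 587^64=673, 587^128=115, 587^256=511, 587^512=973, 587^1024=25, 587^2048=625, 587^4096=403, 587^8192=61, 587^16384=787, 587^32768=295, 587^65536=961, 587^131072=289; 587^160549 = 587^1 * 587^4 * 587^32 * 587^256 * 587^512 * 587^4096 * 587^8192 * 587^16384 * 587^131072 = 17 (mod 978); answer 17
Stage 2: U1 = 17; m = -13; -4*(-13)^2 - 3*(-13)^1 - 5 = (-676) + (39) + (-5) = -642; answer -642
Stage 3: U2 = -642; r = 30; a(3) = -3*(-20) - 1*(50) + 3*(30) = 100; iterating: a(3)=100, a(4)=-130, a(5)=230, a(6)=-260, a(7)=160, a(8)=470, a(9)=-2350, a(10)=7060, a(11)=-17420; answer -17420
Stage 4: U3 = -17420; w = -14; -6*(-14)^2 - 2*(-14)^1 - 7 = (-1176) + (28) + (-7) = -1155; answer -1155

-1155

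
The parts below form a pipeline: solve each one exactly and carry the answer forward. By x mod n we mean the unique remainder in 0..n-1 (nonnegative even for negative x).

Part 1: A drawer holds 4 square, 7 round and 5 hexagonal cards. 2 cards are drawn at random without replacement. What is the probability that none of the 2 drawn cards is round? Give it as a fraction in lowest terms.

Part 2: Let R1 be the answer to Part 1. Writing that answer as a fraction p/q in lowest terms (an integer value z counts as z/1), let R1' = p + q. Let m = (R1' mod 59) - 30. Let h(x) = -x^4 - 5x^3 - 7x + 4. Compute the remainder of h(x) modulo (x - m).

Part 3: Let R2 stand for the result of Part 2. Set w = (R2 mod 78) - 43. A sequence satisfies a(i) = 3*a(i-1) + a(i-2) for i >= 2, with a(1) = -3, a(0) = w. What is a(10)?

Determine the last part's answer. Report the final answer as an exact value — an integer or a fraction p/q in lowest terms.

Part 1: total draws C(16,2) = 120; favorable C(9,2) = 36; P = 3/10; answer 3/10
Part 2: R1 = 3/10; threaded value p + q = 13; m = -17; remainder = value at the root: -1*(-17)^4 - 5*(-17)^3 - 7*(-17)^1 + 4 = (-83521) + (24565) + (119) + (4) = -58833; answer -58833
Part 3: R2 = -58833; w = 14; a(2) = 3*(-3) + 1*(14) = 5; iterating: a(2)=5, a(3)=12, a(4)=41, a(5)=135, a(6)=446, a(7)=1473, a(8)=4865, a(9)=16068, a(10)=53069; answer 53069

53069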